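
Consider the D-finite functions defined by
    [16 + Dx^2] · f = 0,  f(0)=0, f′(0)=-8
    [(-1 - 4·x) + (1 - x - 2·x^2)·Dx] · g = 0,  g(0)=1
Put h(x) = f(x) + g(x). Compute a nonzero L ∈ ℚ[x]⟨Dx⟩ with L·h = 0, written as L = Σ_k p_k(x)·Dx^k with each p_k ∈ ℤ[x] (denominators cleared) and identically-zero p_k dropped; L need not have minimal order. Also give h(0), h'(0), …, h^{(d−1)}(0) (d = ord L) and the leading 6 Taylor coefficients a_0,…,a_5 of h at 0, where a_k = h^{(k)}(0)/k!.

f: a_k = 0, -8, 0, 64/3, 0, -256/15, …
g: a_k = 1, 1, 3, 5, 11, 21, …
Weyl lclm of L_f,L_g ⇒ L₀ (ord ≤ 3).
L = (-368 - 1408·x + 256·x^2 - 512·x^3 - 2560·x^4 - 2048·x^5) + (176 - 336·x - 384·x^2 + 1024·x^3 + 384·x^4 - 1536·x^5 - 1024·x^6)·Dx + (-23 - 88·x + 16·x^2 - 32·x^3 - 160·x^4 - 128·x^5)·Dx^2 + (11 - 21·x - 24·x^2 + 64·x^3 + 24·x^4 - 96·x^5 - 64·x^6)·Dx^3  (order 3).
h: a_k = 1, -7, 3, 79/3, 11, 59/15, …
ICs: h(0) = 1, h′(0) = -7, h′′(0) = 6.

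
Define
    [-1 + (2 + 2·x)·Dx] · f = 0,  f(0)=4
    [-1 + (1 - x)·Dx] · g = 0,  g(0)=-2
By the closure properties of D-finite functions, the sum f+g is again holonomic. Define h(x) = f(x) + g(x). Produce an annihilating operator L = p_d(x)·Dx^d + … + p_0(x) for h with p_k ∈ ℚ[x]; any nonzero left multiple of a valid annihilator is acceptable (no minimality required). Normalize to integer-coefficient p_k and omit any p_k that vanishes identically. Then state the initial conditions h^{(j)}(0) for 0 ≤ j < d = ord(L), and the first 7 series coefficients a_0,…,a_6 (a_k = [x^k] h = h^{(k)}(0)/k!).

L = (5 + 3·x) + (-9 - 14·x - 9·x^2)·Dx + (2 + 6·x - 2·x^2 - 6·x^3)·Dx^2  (order 2).
h: a_k = 2, 0, -5/2, -7/4, -69/32, -121/64, -533/256, …
ICs: h(0) = 2, h′(0) = 0.

f: a_k = 4, 2, -1/2, 1/4, -5/32, 7/64, -21/256, …
g: a_k = -2, -2, -2, -2, -2, -2, -2, …
f+g: L₀ = lclm(L_f,L_g), ord ≤ 1+1.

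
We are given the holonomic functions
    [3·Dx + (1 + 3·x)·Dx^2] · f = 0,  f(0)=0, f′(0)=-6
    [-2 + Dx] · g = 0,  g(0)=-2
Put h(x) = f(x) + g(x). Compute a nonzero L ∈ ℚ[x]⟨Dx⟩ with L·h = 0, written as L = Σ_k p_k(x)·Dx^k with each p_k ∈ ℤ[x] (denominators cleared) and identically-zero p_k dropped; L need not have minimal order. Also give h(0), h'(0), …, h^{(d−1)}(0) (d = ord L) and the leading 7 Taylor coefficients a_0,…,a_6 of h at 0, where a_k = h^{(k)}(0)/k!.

f: a_k = 0, -6, 9, -18, 81/2, -486/5, 243, …
g: a_k = -2, -4, -4, -8/3, -4/3, -8/15, -8/45, …
Sum ⇒ L₀ = lclm(L_f,L_g) in ℚ(x)⟨Dx⟩.
L = (-48 - 36·x)·Dx + (14 - 24·x - 36·x^2)·Dx^2 + (5 + 21·x + 18·x^2)·Dx^3  (order 3).
h: a_k = -2, -10, 5, -62/3, 235/6, -1466/15, 10927/45, …
ICs: h(0) = -2, h′(0) = -10, h′′(0) = 10.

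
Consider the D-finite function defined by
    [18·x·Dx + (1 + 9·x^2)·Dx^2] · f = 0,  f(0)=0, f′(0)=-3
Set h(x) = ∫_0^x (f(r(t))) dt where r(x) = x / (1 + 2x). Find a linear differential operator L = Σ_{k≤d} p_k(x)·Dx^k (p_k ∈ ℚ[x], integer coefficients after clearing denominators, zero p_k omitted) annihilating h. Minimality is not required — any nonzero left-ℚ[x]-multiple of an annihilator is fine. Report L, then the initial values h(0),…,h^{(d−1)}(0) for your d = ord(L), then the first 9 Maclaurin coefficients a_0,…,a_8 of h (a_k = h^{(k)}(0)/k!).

L = (4 + 26·x)·Dx^2 + (1 + 4·x + 13·x^2)·Dx^3  (order 3).
h: a_k = 0, 0, -3/2, 2, -3/4, -6, 199/10, -138/7, -4449/56, …
ICs: h(0) = 0, h′(0) = 0, h′′(0) = -3.

f: a_k = 0, -3, 0, 9, 0, -243/5, 0, 2187/7, 0, …
h₀=f(r): pull back L_f along r ⇒ L₀.
Integrate: L := L₀·Dx.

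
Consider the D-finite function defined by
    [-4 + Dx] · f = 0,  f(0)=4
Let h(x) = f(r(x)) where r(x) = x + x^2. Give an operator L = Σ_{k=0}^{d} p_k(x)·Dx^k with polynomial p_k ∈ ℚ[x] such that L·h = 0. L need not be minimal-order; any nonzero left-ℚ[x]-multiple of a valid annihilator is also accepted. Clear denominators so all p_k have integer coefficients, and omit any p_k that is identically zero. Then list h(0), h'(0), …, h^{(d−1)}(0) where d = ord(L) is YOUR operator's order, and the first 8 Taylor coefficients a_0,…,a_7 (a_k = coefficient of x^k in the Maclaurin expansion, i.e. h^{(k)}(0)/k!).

L = (-4 - 8·x) + Dx  (order 1).
h: a_k = 4, 16, 48, 320/3, 608/3, 1664/5, 22144/45, 208384/315, …
ICs: h(0) = 4.

f: a_k = 4, 16, 32, 128/3, 128/3, 512/15, 1024/45, 4096/315, …
f∘r: x↦r, Dx↦Dx/r' in L_f ⇒ L₀.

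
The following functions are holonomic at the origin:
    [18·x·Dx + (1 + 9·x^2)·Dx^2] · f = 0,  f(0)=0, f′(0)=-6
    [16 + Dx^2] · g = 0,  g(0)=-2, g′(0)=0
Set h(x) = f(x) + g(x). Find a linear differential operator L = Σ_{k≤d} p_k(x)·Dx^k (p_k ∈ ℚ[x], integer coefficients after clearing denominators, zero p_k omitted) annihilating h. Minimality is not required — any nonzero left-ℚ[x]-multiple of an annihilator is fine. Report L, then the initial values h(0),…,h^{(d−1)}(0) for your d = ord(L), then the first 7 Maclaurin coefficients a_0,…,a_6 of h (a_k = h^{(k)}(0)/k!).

f: a_k = 0, -6, 0, 18, 0, -486/5, 0, …
g: a_k = -2, 0, 16, 0, -64/3, 0, 512/45, …
L₀ := lclm(L_f,L_g); ord L₀ ≤ 2+2.
L = (-13248·x + 181440·x^3 + 186624·x^5)·Dx + (-16 + 6048·x^2 + 66096·x^4 + 93312·x^6)·Dx^2 + (-828·x + 11340·x^3 + 11664·x^5)·Dx^3 + (-1 + 378·x^2 + 4131·x^4 + 5832·x^6)·Dx^4  (order 4).
h: a_k = -2, -6, 16, 18, -64/3, -486/5, 512/45, …
ICs: h(0) = -2, h′(0) = -6, h′′(0) = 32, h′′′(0) = 108.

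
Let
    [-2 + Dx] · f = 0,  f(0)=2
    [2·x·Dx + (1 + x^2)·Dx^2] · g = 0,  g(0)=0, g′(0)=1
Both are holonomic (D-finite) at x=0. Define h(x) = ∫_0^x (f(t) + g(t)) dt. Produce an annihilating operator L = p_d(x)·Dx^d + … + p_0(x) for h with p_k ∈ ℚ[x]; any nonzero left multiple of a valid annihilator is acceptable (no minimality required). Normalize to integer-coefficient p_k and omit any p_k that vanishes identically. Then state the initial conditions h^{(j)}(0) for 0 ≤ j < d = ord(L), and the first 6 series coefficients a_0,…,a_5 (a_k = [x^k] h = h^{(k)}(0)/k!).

f: a_k = 2, 4, 4, 8/3, 4/3, 8/15, …
g: a_k = 0, 1, 0, -1/3, 0, 1/5, …
Weyl lclm of L_f,L_g ⇒ L₀ (ord ≤ 3).
h=∫₀ˣh₀: take L = L₀·Dx.
L = (2 - 4·x - 6·x^2 - 4·x^3)·Dx^2 + (-3 - x^2 - 2·x^4)·Dx^3 + (1 + x + 2·x^2 + x^3 + x^4)·Dx^4  (order 4).
h: a_k = 0, 2, 5/2, 4/3, 7/12, 4/15, …
ICs: h(0) = 0, h′(0) = 2, h′′(0) = 5, h′′′(0) = 8.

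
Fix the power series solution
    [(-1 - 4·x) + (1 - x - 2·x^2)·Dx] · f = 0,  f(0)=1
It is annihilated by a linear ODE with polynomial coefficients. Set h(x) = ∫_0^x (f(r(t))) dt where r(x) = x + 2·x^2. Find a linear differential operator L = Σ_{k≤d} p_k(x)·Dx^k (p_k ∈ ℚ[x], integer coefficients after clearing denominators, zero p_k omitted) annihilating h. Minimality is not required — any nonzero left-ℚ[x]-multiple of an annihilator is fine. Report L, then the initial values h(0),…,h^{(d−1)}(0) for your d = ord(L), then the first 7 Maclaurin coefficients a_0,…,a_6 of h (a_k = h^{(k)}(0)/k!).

L = (1 + 8·x + 24·x^2 + 32·x^3)·Dx + (-1 + x + 4·x^2 + 8·x^3 + 8·x^4)·Dx^2  (order 2).
h: a_k = 0, 1, 1/2, 5/3, 17/4, 53/5, 169/6, …
ICs: h(0) = 0, h′(0) = 1.

f: a_k = 1, 1, 3, 5, 11, 21, 43, …
Change of var in L_f (x↦r) gives L₀.
Integrate: L := L₀·Dx.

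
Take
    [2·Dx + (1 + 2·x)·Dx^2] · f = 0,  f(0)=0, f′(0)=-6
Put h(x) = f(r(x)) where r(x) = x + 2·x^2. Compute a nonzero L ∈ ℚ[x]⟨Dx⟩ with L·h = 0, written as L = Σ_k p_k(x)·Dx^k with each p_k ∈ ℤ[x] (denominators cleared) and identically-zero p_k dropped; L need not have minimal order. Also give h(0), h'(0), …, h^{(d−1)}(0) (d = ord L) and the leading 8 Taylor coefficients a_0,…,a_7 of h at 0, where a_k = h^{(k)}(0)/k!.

f: a_k = 0, -6, 6, -8, 12, -96/5, 32, -384/7, …
Change of var in L_f (x↦r) gives L₀.
L = (-2 + 8·x + 16·x^2)·Dx + (1 + 6·x + 12·x^2 + 16·x^3)·Dx^2  (order 2).
h: a_k = 0, -6, -6, 16, -12, -96/5, 64, -384/7, …
ICs: h(0) = 0, h′(0) = -6.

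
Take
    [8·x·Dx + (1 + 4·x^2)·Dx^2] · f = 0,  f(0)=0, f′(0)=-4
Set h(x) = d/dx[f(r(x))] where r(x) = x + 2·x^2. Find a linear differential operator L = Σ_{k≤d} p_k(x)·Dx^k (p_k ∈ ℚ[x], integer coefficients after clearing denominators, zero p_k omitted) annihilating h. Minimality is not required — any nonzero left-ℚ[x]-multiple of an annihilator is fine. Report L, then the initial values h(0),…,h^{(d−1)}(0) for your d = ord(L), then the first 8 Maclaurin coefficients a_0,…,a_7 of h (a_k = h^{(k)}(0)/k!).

L = (-4 + 8·x + 64·x^2 + 192·x^3 + 192·x^4) + (1 + 4·x + 4·x^2 + 32·x^3 + 80·x^4 + 64·x^5)·Dx  (order 1).
h: a_k = -4, -16, 16, 128, 256, -512, -3328, -4096, …
ICs: h(0) = -4.

f: a_k = 0, -4, 0, 16/3, 0, -64/5, 0, 256/7, …
h₀=f(r): pull back L_f along r ⇒ L₀.
h=h₀': d/dx-closure on L₀ ⇒ L.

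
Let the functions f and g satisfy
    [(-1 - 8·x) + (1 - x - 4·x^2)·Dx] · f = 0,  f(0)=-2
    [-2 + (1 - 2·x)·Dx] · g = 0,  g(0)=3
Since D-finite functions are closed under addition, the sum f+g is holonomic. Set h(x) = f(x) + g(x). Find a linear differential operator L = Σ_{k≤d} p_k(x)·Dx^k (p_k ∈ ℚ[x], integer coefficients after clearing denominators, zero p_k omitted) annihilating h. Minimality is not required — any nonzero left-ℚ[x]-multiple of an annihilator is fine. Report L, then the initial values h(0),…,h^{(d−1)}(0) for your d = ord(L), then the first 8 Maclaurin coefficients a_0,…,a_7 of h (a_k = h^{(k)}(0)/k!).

L = (12 - 48·x + 192·x^2 - 128·x^3) + (-2 - 96·x^2 + 352·x^3 - 256·x^4)·Dx + (-1 + 11·x - 30·x^2 + 80·x^4 - 64·x^5)·Dx^2  (order 2).
h: a_k = 1, 4, 2, 6, -10, -34, -170, -498, …
ICs: h(0) = 1, h′(0) = 4.

f: a_k = -2, -2, -10, -18, -58, -130, -362, -882, …
g: a_k = 3, 6, 12, 24, 48, 96, 192, 384, …
L₀ := lclm(L_f,L_g); ord L₀ ≤ 1+1.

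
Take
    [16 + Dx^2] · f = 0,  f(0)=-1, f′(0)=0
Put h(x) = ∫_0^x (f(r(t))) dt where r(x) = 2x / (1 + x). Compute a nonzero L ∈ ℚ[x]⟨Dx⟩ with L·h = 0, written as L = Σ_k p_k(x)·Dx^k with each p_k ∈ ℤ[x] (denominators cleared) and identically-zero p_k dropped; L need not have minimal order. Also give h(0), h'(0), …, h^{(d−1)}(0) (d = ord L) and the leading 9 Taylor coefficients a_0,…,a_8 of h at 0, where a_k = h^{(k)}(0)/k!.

L = 64·Dx + (2 + 6·x + 6·x^2 + 2·x^3)·Dx^2 + (1 + 4·x + 6·x^2 + 4·x^3 + x^4)·Dx^3  (order 3).
h: a_k = 0, -1, 0, 32/3, -16, -224/15, 832/9, -53216/315, 648/5, …
ICs: h(0) = 0, h′(0) = -1, h′′(0) = 0.

f: a_k = -1, 0, 8, 0, -32/3, 0, 256/45, 0, -512/315, …
f∘r: x↦r, Dx↦Dx/r' in L_f ⇒ L₀.
∫: right-multiply L₀ by Dx.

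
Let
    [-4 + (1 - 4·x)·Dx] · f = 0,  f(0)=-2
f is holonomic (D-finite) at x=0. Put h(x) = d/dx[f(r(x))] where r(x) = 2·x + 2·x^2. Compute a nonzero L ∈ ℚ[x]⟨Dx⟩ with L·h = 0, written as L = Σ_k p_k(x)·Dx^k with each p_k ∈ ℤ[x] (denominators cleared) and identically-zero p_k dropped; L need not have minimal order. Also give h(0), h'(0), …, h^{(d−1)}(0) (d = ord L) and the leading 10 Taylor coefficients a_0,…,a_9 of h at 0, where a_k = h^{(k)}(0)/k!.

f: a_k = -2, -8, -32, -128, -512, -2048, -8192, -32768, -131072, -524288, …
h₀=f(r): pull back L_f along r ⇒ L₀.
h₀' ⇒ L via d/dx closure of L₀.
L = (18 + 48·x + 48·x^2) + (-1 + 6·x + 24·x^2 + 16·x^3)·Dx  (order 1).
h: a_k = -16, -288, -3840, -45568, -506880, -5412864, -56197120, -571539456, -5721882624, -56576573440, …
ICs: h(0) = -16.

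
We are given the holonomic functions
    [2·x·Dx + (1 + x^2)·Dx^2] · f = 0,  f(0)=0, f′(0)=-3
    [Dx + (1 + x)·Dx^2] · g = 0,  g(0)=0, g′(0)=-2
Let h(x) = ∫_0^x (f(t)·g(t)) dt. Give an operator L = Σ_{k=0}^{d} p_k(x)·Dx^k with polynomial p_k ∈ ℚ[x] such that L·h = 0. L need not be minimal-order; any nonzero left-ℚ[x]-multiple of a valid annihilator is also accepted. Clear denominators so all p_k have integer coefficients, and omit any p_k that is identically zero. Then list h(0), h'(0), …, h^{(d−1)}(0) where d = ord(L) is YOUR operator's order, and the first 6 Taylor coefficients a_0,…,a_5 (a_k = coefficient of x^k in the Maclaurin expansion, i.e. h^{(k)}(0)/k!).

L = (24 + 44·x + 80·x^2 + 156·x^3 + 120·x^4 + 52·x^5 + 4·x^7)·Dx^2 + (18 + 124·x + 308·x^2 + 484·x^3 + 544·x^4 + 372·x^5 + 140·x^6 + 12·x^7 + 14·x^8)·Dx^3 + (12 + 64·x + 192·x^2 + 312·x^3 + 360·x^4 + 312·x^5 + 192·x^6 + 72·x^7 + 12·x^8 + 8·x^9)·Dx^4 + (5 + 18·x + 37·x^2 + 56·x^3 + 66·x^4 + 60·x^5 + 42·x^6 + 24·x^7 + 9·x^8 + 2·x^9 + x^10)·Dx^5  (order 5).
h: a_k = 0, 0, 0, 2, -3/4, 0, …
ICs: h(0) = 0, h′(0) = 0, h′′(0) = 0, h′′′(0) = 12, h′′′′(0) = -18.

f: a_k = 0, -3, 0, 1, 0, -3/5, …
g: a_k = 0, -2, 1, -2/3, 1/2, -2/5, …
f·g: L₀ = L_f ⊗_s L_g, ord ≤ 2·2.
Integrate: L := L₀·Dx.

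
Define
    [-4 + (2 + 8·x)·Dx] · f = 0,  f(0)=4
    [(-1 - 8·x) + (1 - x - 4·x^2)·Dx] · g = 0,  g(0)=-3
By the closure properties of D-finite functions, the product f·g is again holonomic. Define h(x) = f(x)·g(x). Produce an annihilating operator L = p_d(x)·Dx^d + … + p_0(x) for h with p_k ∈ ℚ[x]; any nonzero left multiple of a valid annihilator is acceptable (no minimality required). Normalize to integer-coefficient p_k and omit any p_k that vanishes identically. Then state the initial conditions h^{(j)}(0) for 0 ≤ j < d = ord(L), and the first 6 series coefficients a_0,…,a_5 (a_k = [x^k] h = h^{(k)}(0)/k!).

L = (3 + 10·x + 24·x^2) + (-1 - 3·x + 8·x^2 + 16·x^3)·Dx  (order 1).
h: a_k = -12, -36, -60, -252, -372, -1716, …
ICs: h(0) = -12.

f: a_k = 4, 8, -8, 16, -40, 112, …
g: a_k = -3, -3, -15, -27, -87, -195, …
L₀ := L_f ⊗_s L_g (sym. prod.), ord ≤ 1.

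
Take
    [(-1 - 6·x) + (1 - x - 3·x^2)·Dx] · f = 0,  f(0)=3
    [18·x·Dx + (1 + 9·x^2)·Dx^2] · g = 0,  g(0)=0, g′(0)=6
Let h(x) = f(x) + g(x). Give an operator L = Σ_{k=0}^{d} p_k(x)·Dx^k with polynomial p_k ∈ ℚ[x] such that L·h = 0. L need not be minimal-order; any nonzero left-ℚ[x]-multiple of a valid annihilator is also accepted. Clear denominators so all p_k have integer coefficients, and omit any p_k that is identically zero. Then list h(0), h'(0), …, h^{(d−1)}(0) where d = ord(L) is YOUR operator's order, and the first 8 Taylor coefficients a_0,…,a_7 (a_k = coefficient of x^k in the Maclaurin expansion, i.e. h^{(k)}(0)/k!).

L = (-72 + 288·x + 4428·x^2 + 9720·x^3 + 33534·x^4 + 13122·x^6)·Dx + (30 + 180·x + 144·x^2 + 1728·x^3 + 9153·x^4 + 23814·x^5 + 2187·x^6 + 13122·x^7)·Dx^2 + (-4 - 14·x - 114·x^2 + 36·x^3 - 459·x^4 + 1539·x^5 + 2430·x^6 + 729·x^7 + 2187·x^8)·Dx^3  (order 3).
h: a_k = 3, 9, 12, 3, 57, 1086/5, 291, 183/7, …
ICs: h(0) = 3, h′(0) = 9, h′′(0) = 24.

f: a_k = 3, 3, 12, 21, 57, 120, 291, 651, …
g: a_k = 0, 6, 0, -18, 0, 486/5, 0, -4374/7, …
Weyl lclm of L_f,L_g ⇒ L₀ (ord ≤ 3).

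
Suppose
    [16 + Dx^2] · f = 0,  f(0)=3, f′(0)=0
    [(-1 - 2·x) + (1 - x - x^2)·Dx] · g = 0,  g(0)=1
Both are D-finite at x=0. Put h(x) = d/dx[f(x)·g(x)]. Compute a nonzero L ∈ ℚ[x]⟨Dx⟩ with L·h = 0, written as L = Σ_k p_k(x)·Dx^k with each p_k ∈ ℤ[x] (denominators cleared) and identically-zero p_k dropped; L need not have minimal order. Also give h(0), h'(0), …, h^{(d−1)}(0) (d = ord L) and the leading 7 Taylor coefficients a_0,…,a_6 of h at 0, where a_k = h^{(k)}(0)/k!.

L = (54 - 256·x - 128·x^2 + 256·x^3 + 128·x^4) + (-13 - 10·x + 48·x^2 + 32·x^3)·Dx + (7 - 15·x - 7·x^2 + 16·x^3 + 8·x^4)·Dx^2  (order 2).
h: a_k = 3, -36, -45, -4, -80, -1022/5, -5257/15, …
ICs: h(0) = 3, h′(0) = -36.

f: a_k = 3, 0, -24, 0, 32, 0, -256/15, …
g: a_k = 1, 1, 2, 3, 5, 8, 13, …
f·g: L₀ = L_f ⊗_s L_g, ord ≤ 2·1.
h₀' ⇒ L via d/dx closure of L₀.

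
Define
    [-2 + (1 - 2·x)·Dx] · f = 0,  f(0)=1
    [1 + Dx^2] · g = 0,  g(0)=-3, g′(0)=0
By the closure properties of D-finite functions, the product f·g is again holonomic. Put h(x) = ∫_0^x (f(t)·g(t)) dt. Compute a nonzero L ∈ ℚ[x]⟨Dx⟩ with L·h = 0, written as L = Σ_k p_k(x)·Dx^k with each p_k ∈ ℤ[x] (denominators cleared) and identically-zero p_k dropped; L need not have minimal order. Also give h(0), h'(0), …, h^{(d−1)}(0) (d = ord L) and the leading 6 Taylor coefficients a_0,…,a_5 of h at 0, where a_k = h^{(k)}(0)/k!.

f: a_k = 1, 2, 4, 8, 16, 32, …
g: a_k = -3, 0, 3/2, 0, -1/8, 0, …
Sym-product of L_f,L_g gives L₀ (≤ ord 2).
h=∫h₀ ⇒ L = L₀·Dx.
L = (-1 + 2·x)·Dx + 4·Dx^2 + (-1 + 2·x)·Dx^3  (order 3).
h: a_k = 0, -3, -3, -7/2, -21/4, -337/40, …
ICs: h(0) = 0, h′(0) = -3, h′′(0) = -6.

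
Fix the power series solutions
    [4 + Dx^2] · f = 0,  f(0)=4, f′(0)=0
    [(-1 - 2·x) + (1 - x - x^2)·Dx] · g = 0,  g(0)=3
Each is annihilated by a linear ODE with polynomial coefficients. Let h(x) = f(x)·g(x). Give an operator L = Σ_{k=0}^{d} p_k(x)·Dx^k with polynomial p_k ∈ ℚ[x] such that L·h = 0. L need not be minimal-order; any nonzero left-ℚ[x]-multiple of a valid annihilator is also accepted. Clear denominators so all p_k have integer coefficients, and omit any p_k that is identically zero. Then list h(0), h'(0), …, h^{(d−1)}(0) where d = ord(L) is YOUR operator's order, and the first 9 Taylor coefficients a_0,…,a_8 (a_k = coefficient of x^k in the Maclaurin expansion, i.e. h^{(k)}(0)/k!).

f: a_k = 4, 0, -8, 0, 8/3, 0, -16/45, 0, 8/315, …
g: a_k = 3, 3, 6, 9, 15, 24, 39, 63, 102, …
L₀ := L_f ⊗_s L_g (sym. prod.), ord ≤ 2.
L = (-2 + 4·x + 4·x^2) + (2 + 4·x)·Dx + (-1 + x + x^2)·Dx^2  (order 2).
h: a_k = 12, 12, 0, 12, 20, 32, 764/15, 1244/15, 4688/35, …
ICs: h(0) = 12, h′(0) = 12.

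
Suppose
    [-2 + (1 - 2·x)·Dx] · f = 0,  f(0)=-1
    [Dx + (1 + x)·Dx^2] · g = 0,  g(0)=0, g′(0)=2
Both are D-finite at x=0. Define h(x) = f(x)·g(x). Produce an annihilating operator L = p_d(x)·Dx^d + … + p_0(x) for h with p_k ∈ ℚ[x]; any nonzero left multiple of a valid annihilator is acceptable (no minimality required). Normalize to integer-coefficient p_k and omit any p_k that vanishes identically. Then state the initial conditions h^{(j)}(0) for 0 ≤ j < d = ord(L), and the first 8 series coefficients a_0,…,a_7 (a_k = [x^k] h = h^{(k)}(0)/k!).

L = 2 + (3 + 6·x)·Dx + (-1 + x + 2·x^2)·Dx^2  (order 2).
h: a_k = 0, -2, -3, -20/3, -77/6, -391/15, -259/5, -3636/35, …
ICs: h(0) = 0, h′(0) = -2.

f: a_k = -1, -2, -4, -8, -16, -32, -64, -128, …
g: a_k = 0, 2, -1, 2/3, -1/2, 2/5, -1/3, 2/7, …
Product ⇒ symmetric product L₀, ord ≤ 2.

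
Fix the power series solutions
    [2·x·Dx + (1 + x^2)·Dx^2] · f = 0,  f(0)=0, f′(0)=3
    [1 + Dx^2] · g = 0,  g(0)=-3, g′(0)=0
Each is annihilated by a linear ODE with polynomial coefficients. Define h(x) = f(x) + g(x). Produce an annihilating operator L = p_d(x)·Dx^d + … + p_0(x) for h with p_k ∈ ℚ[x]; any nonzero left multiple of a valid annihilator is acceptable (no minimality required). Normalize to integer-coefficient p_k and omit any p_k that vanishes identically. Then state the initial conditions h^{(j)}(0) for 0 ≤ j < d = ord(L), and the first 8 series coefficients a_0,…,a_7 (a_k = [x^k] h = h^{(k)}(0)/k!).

f: a_k = 0, 3, 0, -1, 0, 3/5, 0, -3/7, …
g: a_k = -3, 0, 3/2, 0, -1/8, 0, 1/240, 0, …
Sum ⇒ L₀ = lclm(L_f,L_g) in ℚ(x)⟨Dx⟩.
L = (-22·x + 28·x^3 + 2·x^5)·Dx + (-1 + 7·x^2 + 9·x^4 + x^6)·Dx^2 + (-22·x + 28·x^3 + 2·x^5)·Dx^3 + (-1 + 7·x^2 + 9·x^4 + x^6)·Dx^4  (order 4).
h: a_k = -3, 3, 3/2, -1, -1/8, 3/5, 1/240, -3/7, …
ICs: h(0) = -3, h′(0) = 3, h′′(0) = 3, h′′′(0) = -6.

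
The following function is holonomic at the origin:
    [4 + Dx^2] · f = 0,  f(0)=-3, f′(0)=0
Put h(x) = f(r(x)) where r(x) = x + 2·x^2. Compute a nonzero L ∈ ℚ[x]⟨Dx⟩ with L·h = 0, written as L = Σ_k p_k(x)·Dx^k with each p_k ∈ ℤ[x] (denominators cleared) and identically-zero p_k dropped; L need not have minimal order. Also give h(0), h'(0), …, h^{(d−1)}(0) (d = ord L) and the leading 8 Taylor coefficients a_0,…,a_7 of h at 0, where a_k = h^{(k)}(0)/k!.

L = (4 + 48·x + 192·x^2 + 256·x^3) - 4·Dx + (1 + 4·x)·Dx^2  (order 2).
h: a_k = -3, 0, 6, 24, 22, -16, -716/15, -304/5, …
ICs: h(0) = -3, h′(0) = 0.

f: a_k = -3, 0, 6, 0, -2, 0, 4/15, 0, …
Substitute x→r, Dx→(1/r')Dx; clear ⇒ L₀.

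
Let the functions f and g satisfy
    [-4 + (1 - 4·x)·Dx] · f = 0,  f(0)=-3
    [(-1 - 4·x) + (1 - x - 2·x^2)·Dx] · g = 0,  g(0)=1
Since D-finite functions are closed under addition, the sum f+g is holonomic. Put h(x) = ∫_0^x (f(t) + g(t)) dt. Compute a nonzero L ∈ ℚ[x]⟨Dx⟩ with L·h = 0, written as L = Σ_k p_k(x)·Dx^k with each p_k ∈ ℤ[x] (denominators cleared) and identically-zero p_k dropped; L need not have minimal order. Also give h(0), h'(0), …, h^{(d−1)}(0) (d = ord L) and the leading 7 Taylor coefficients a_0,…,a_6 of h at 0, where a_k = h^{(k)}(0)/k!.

f: a_k = -3, -12, -48, -192, -768, -3072, -12288, …
g: a_k = 1, 1, 3, 5, 11, 21, 43, …
h₀=f+g: left-lcm gives L₀, ord ≤ 2.
Integrate: L := L₀·Dx.
L = (-8 - 144·x + 96·x^2 - 128·x^3)·Dx + (26 - 28·x - 120·x^2 + 128·x^3 - 256·x^4)·Dx^2 + (-3 + 19·x - 34·x^2 + 24·x^3 + 16·x^4 - 64·x^5)·Dx^3  (order 3).
h: a_k = 0, -2, -11/2, -15, -187/4, -757/5, -1017/2, …
ICs: h(0) = 0, h′(0) = -2, h′′(0) = -11.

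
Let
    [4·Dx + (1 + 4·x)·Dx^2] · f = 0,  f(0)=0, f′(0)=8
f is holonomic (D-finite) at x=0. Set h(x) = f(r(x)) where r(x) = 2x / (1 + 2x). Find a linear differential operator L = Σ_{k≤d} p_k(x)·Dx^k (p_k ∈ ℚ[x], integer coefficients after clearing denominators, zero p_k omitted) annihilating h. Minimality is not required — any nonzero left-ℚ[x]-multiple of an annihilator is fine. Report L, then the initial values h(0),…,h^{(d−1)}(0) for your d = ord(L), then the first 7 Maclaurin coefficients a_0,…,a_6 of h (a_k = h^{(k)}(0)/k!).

L = (12 + 40·x)·Dx + (1 + 12·x + 20·x^2)·Dx^2  (order 2).
h: a_k = 0, 16, -96, 1984/3, -4992, 199936/5, -333312, …
ICs: h(0) = 0, h′(0) = 16.

f: a_k = 0, 8, -16, 128/3, -128, 2048/5, -4096/3, …
h₀=f(r): pull back L_f along r ⇒ L₀.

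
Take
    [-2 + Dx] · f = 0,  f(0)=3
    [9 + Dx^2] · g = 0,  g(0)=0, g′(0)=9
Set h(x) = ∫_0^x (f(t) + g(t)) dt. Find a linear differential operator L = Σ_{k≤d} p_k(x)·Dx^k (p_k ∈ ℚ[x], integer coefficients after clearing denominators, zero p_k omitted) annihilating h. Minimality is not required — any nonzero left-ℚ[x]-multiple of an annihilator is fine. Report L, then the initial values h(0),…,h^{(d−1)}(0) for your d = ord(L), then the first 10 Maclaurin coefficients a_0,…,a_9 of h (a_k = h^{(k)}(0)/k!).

f: a_k = 3, 6, 6, 4, 2, 4/5, 4/15, 8/105, 2/105, 4/945, …
g: a_k = 0, 9, 0, -27/2, 0, 243/40, 0, -729/560, 0, 729/4480, …
L₀ := lclm(L_f,L_g); ord L₀ ≤ 1+2.
h=∫₀ˣh₀: take L = L₀·Dx.
L = -18·Dx + 9·Dx^2 - 2·Dx^3 + Dx^4  (order 4).
h: a_k = 0, 3, 15/2, 2, -19/8, 2/5, 55/48, 4/105, -2059/13440, 2/945, …
ICs: h(0) = 0, h′(0) = 3, h′′(0) = 15, h′′′(0) = 12.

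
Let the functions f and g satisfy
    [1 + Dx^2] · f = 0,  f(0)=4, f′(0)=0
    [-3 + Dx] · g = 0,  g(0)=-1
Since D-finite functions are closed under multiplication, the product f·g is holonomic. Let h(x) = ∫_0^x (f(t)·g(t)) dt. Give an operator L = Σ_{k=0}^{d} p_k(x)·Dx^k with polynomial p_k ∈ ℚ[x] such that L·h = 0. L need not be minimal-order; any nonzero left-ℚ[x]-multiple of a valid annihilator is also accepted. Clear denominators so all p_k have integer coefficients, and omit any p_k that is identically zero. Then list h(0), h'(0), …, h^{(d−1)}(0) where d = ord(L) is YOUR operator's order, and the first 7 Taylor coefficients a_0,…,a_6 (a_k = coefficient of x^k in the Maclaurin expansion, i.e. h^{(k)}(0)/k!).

L = 10·Dx - 6·Dx^2 + Dx^3  (order 3).
h: a_k = 0, -4, -6, -16/3, -3, -14/15, 1/15, …
ICs: h(0) = 0, h′(0) = -4, h′′(0) = -12.

f: a_k = 4, 0, -2, 0, 1/6, 0, -1/180, …
g: a_k = -1, -3, -9/2, -9/2, -27/8, -81/40, -81/80, …
Sym-product of L_f,L_g gives L₀ (≤ ord 2).
h=∫h₀ ⇒ L = L₀·Dx.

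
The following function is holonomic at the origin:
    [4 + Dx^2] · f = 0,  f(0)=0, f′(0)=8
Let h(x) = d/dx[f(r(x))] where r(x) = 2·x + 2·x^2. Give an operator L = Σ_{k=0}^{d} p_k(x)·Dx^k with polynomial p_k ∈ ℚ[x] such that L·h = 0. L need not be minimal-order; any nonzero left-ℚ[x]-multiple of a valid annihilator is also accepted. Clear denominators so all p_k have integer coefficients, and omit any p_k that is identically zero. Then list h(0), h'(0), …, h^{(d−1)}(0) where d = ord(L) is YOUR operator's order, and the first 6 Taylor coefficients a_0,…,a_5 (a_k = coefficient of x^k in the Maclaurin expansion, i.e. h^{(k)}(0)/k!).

f: a_k = 0, 8, 0, -16/3, 0, 16/15, …
L₀ from L_f via x↦r, Dx↦r'^{-1}Dx.
Derive L from L₀ (diff closure).
L = (28 + 128·x + 384·x^2 + 512·x^3 + 256·x^4) + (-6 - 12·x)·Dx + (1 + 4·x + 4·x^2)·Dx^2  (order 2).
h: a_k = 16, 32, -128, -512, -1408/3, 768, …
ICs: h(0) = 16, h′(0) = 32.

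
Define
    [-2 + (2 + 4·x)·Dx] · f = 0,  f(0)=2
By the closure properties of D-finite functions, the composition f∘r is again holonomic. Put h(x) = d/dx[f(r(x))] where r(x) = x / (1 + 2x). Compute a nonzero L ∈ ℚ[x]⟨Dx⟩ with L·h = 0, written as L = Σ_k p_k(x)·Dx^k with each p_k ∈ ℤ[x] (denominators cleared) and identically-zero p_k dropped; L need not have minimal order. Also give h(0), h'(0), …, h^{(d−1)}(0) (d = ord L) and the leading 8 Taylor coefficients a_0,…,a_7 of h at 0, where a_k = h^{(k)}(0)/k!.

f: a_k = 2, 2, -1, 1, -5/4, 7/4, -21/8, 33/8, …
L₀ from L_f via x↦r, Dx↦r'^{-1}Dx.
Differentiate: ansatz ord ≤ ord L₀ ⇒ L.
L = (-5 - 16·x) + (-1 - 6·x - 8·x^2)·Dx  (order 1).
h: a_k = 2, -10, 39, -141, 1995/4, -7059/4, 50435/8, -182461/8, …
ICs: h(0) = 2.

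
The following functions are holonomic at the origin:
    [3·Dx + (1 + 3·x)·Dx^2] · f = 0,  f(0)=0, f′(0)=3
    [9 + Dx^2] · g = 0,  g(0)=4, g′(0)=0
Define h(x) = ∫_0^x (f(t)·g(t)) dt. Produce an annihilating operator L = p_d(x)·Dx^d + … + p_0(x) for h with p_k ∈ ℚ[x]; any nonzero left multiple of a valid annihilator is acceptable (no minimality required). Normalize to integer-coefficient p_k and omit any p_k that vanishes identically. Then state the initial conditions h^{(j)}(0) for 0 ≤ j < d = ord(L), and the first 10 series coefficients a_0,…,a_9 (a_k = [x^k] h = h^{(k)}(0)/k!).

L = (-81 + 486·x + 4617·x^2 + 11664·x^3 + 8748·x^4)·Dx + (36 + 540·x + 1944·x^2 + 1944·x^3)·Dx^2 + (180·x + 1134·x^2 + 2592·x^3 + 1944·x^4)·Dx^3 + (4 + 60·x + 216·x^2 + 216·x^3)·Dx^4 + (1 + 14·x + 69·x^2 + 144·x^3 + 108·x^4)·Dx^5  (order 5).
h: a_k = 0, 0, 6, -6, -9/2, 0, 243/20, -729/28, 67797/1120, -2997/20, …
ICs: h(0) = 0, h′(0) = 0, h′′(0) = 12, h′′′(0) = -36, h′′′′(0) = -108.

f: a_k = 0, 3, -9/2, 9, -81/4, 243/5, -243/2, 2187/7, -6561/8, 2187, …
g: a_k = 4, 0, -18, 0, 27/2, 0, -81/20, 0, 729/1120, 0, …
Sym-product of L_f,L_g gives L₀ (≤ ord 4).
h=∫h₀ ⇒ L = L₀·Dx.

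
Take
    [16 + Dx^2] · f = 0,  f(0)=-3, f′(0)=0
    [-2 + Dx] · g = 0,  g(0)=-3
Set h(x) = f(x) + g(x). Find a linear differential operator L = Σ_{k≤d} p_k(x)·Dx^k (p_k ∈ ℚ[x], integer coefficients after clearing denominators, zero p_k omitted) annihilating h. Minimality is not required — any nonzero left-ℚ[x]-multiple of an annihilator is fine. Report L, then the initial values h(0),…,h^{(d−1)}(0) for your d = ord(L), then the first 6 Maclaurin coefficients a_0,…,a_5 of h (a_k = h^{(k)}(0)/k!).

f: a_k = -3, 0, 24, 0, -32, 0, …
g: a_k = -3, -6, -6, -4, -2, -4/5, …
h₀=f+g: left-lcm gives L₀, ord ≤ 3.
L = -32 + 16·Dx - 2·Dx^2 + Dx^3  (order 3).
h: a_k = -6, -6, 18, -4, -34, -4/5, …
ICs: h(0) = -6, h′(0) = -6, h′′(0) = 36.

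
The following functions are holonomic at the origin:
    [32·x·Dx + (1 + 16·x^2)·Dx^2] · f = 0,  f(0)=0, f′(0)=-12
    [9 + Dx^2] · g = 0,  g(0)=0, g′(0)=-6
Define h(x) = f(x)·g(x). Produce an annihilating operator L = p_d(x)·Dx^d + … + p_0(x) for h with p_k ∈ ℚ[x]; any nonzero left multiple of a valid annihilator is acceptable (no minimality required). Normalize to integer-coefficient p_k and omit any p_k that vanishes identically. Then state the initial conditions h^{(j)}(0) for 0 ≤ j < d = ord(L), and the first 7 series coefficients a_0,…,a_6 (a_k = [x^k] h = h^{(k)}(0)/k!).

f: a_k = 0, -12, 0, 64, 0, -3072/5, 0, …
g: a_k = 0, -6, 0, 9, 0, -81/20, 0, …
Sym-product of L_f,L_g gives L₀ (≤ ord 4).
L = (16425 + 696384·x^2 + 2778624·x^4 + 11943936·x^6 + 47775744·x^8) + (23616·x + 543744·x^3 + 3981312·x^5 + 21233664·x^7)·Dx + (2050 + 87168·x^2 + 470016·x^4 + 2654208·x^6 + 10616832·x^8)·Dx^2 + (2624·x + 60416·x^3 + 442368·x^5 + 2359296·x^7)·Dx^3 + (25 + 1088·x^2 + 17920·x^4 + 147456·x^6 + 589824·x^8)·Dx^4  (order 4).
h: a_k = 0, 0, 72, 0, -492, 0, 4311, …
ICs: h(0) = 0, h′(0) = 0, h′′(0) = 144, h′′′(0) = 0.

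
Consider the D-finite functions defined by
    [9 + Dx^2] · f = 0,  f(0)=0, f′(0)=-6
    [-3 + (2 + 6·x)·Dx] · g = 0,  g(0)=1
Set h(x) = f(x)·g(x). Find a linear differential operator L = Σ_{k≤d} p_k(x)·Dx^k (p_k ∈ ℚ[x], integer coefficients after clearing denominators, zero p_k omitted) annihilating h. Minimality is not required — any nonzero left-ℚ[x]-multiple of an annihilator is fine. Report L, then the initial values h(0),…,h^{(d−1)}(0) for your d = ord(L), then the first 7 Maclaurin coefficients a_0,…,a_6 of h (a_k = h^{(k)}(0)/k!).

L = (63 + 216·x + 324·x^2) + (-12 - 36·x)·Dx + (4 + 24·x + 36·x^2)·Dx^2  (order 2).
h: a_k = 0, -6, -9, 63/4, 27/8, 1539/320, -19683/640, …
ICs: h(0) = 0, h′(0) = -6.

f: a_k = 0, -6, 0, 9, 0, -81/20, 0, …
g: a_k = 1, 3/2, -9/8, 27/16, -405/128, 1701/256, -15309/1024, …
Sym-product of L_f,L_g gives L₀ (≤ ord 2).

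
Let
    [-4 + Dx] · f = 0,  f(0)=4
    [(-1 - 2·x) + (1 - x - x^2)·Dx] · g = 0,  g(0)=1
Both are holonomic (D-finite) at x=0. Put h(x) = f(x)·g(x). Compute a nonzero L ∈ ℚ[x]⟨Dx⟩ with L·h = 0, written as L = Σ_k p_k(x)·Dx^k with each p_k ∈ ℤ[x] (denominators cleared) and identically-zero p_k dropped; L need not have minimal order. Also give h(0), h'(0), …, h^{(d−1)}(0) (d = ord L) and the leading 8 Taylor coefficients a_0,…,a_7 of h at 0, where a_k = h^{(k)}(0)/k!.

L = (5 - 2·x - 4·x^2) + (-1 + x + x^2)·Dx  (order 1).
h: a_k = 4, 20, 56, 356/3, 652/3, 5552/15, 5492/9, 312908/315, …
ICs: h(0) = 4.

f: a_k = 4, 16, 32, 128/3, 128/3, 512/15, 1024/45, 4096/315, …
g: a_k = 1, 1, 2, 3, 5, 8, 13, 21, …
f·g: L₀ = L_f ⊗_s L_g, ord ≤ 1·1.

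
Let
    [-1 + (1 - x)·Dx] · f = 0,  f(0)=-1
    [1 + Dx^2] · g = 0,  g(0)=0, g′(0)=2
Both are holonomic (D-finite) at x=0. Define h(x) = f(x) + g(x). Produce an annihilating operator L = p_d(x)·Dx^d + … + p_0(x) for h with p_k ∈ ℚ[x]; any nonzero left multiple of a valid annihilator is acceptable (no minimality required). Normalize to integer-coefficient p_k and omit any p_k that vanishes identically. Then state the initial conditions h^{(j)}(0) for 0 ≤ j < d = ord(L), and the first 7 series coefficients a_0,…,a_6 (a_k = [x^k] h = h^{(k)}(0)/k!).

L = (7 - 2·x + x^2) + (-3 + 5·x - 3·x^2 + x^3)·Dx + (7 - 2·x + x^2)·Dx^2 + (-3 + 5·x - 3·x^2 + x^3)·Dx^3  (order 3).
h: a_k = -1, 1, -1, -4/3, -1, -59/60, -1, …
ICs: h(0) = -1, h′(0) = 1, h′′(0) = -2.

f: a_k = -1, -1, -1, -1, -1, -1, -1, …
g: a_k = 0, 2, 0, -1/3, 0, 1/60, 0, …
f+g: L₀ = lclm(L_f,L_g), ord ≤ 1+2.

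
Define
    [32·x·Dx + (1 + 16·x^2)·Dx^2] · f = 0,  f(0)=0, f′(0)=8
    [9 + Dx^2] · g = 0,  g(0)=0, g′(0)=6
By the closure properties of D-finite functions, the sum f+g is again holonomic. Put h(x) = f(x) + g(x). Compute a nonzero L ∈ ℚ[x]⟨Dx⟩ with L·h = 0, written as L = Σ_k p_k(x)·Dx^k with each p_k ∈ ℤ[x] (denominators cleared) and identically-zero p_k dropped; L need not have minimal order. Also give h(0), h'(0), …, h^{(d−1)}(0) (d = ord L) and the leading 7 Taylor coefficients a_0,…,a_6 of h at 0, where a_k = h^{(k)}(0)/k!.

f: a_k = 0, 8, 0, -128/3, 0, 2048/5, 0, …
g: a_k = 0, 6, 0, -9, 0, 81/20, 0, …
L₀ := lclm(L_f,L_g); ord L₀ ≤ 2+2.
L = (-52704·x + 967680·x^3 + 663552·x^5)·Dx + (-207 + 13104·x^2 + 283392·x^4 + 331776·x^6)·Dx^2 + (-5856·x + 107520·x^3 + 73728·x^5)·Dx^3 + (-23 + 1456·x^2 + 31488·x^4 + 36864·x^6)·Dx^4  (order 4).
h: a_k = 0, 14, 0, -155/3, 0, 8273/20, 0, …
ICs: h(0) = 0, h′(0) = 14, h′′(0) = 0, h′′′(0) = -310.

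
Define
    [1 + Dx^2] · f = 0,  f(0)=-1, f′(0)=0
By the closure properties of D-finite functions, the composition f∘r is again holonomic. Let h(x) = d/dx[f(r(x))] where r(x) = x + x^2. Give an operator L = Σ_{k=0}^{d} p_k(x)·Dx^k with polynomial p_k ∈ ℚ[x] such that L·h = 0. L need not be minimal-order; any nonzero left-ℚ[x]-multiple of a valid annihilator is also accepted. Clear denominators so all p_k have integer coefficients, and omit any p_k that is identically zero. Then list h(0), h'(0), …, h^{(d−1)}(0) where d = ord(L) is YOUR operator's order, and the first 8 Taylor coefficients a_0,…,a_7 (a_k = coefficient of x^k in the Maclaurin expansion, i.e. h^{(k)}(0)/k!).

L = (13 + 8·x + 24·x^2 + 32·x^3 + 16·x^4) + (-6 - 12·x)·Dx + (1 + 4·x + 4·x^2)·Dx^2  (order 2).
h: a_k = 0, 1, 3, 11/6, -5/6, -179/120, -133/120, -841/5040, …
ICs: h(0) = 0, h′(0) = 1.

f: a_k = -1, 0, 1/2, 0, -1/24, 0, 1/720, 0, …
h₀=f(r): pull back L_f along r ⇒ L₀.
Derive L from L₀ (diff closure).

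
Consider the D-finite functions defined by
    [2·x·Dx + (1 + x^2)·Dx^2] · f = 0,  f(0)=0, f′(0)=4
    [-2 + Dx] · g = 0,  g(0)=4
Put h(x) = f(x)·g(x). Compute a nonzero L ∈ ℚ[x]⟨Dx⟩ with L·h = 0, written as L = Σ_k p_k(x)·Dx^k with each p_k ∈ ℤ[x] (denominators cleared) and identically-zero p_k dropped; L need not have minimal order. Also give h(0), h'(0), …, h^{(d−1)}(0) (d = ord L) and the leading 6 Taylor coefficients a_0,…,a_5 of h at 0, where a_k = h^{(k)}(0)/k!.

f: a_k = 0, 4, 0, -4/3, 0, 4/5, …
g: a_k = 4, 8, 8, 16/3, 8/3, 16/15, …
Product ⇒ symmetric product L₀, ord ≤ 2.
L = (4 - 4·x + 4·x^2) + (-4 + 2·x - 4·x^2)·Dx + (1 + x^2)·Dx^2  (order 2).
h: a_k = 0, 16, 32, 80/3, 32/3, 16/5, …
ICs: h(0) = 0, h′(0) = 16.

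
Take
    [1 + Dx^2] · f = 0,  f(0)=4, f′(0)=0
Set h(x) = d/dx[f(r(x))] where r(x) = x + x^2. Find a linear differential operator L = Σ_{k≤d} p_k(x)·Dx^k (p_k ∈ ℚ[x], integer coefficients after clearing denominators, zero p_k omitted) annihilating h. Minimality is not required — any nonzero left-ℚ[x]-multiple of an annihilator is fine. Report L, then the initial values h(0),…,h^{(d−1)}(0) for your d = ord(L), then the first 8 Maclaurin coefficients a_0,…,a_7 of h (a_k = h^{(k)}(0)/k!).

L = (13 + 8·x + 24·x^2 + 32·x^3 + 16·x^4) + (-6 - 12·x)·Dx + (1 + 4·x + 4·x^2)·Dx^2  (order 2).
h: a_k = 0, -4, -12, -22/3, 10/3, 179/30, 133/30, 841/1260, …
ICs: h(0) = 0, h′(0) = -4.

f: a_k = 4, 0, -2, 0, 1/6, 0, -1/180, 0, …
f∘r: x↦r, Dx↦Dx/r' in L_f ⇒ L₀.
Derive L from L₀ (diff closure).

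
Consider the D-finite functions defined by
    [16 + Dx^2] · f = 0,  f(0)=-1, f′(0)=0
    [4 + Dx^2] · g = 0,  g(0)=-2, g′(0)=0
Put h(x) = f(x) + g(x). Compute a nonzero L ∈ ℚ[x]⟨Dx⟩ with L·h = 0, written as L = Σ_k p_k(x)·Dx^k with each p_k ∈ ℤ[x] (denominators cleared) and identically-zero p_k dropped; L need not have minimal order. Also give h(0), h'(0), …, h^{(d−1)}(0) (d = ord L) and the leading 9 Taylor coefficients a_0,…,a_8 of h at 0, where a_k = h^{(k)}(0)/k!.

L = 64 + 20·Dx^2 + Dx^4  (order 4).
h: a_k = -3, 0, 12, 0, -12, 0, 88/15, 0, -172/105, …
ICs: h(0) = -3, h′(0) = 0, h′′(0) = 24, h′′′(0) = 0.

f: a_k = -1, 0, 8, 0, -32/3, 0, 256/45, 0, -512/315, …
g: a_k = -2, 0, 4, 0, -4/3, 0, 8/45, 0, -4/315, …
Sum ⇒ L₀ = lclm(L_f,L_g) in ℚ(x)⟨Dx⟩.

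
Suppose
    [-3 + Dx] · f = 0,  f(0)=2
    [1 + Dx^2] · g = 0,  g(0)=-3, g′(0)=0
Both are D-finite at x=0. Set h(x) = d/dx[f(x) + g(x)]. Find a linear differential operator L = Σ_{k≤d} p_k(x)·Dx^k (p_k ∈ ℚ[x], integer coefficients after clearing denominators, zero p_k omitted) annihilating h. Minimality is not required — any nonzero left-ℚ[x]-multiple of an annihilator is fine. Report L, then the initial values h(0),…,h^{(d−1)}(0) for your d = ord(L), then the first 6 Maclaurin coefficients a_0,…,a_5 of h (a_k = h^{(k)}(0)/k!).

L = 3 - Dx + 3·Dx^2 - Dx^3  (order 3).
h: a_k = 6, 21, 27, 53/2, 81/4, 487/40, …
ICs: h(0) = 6, h′(0) = 21, h′′(0) = 54.

f: a_k = 2, 6, 9, 9, 27/4, 81/20, …
g: a_k = -3, 0, 3/2, 0, -1/8, 0, …
f+g: L₀ = lclm(L_f,L_g), ord ≤ 1+2.
h₀' ⇒ L via d/dx closure of L₀.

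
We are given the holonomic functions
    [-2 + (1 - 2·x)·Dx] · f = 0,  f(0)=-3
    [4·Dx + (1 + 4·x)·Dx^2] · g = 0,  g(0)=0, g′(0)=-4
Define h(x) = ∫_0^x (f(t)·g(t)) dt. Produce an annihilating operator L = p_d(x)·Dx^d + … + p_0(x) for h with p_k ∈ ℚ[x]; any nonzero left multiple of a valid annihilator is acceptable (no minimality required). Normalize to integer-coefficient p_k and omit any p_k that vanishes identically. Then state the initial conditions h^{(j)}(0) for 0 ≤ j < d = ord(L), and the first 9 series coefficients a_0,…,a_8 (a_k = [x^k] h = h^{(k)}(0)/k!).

f: a_k = -3, -6, -12, -24, -48, -96, -192, -384, -768, …
g: a_k = 0, -4, 8, -64/3, 64, -1024/5, 2048/3, -16384/7, 8192, …
L₀ := L_f ⊗_s L_g (sym. prod.), ord ≤ 2.
Integrate: L := L₀·Dx.
L = 8·Dx + 24·x·Dx^2 + (-1 - 2·x + 8·x^2)·Dx^3  (order 3).
h: a_k = 0, 0, 6, 0, 16, -64/5, 1216/15, -768/5, 21312/35, …
ICs: h(0) = 0, h′(0) = 0, h′′(0) = 12.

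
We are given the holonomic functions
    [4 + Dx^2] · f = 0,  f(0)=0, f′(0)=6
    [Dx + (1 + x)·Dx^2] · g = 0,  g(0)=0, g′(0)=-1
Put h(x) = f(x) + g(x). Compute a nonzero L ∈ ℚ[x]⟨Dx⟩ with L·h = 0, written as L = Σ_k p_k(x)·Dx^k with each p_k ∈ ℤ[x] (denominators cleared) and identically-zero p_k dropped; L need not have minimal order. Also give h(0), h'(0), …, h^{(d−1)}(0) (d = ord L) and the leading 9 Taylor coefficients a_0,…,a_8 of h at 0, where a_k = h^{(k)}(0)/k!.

f: a_k = 0, 6, 0, -4, 0, 4/5, 0, -8/105, 0, …
g: a_k = 0, -1, 1/2, -1/3, 1/4, -1/5, 1/6, -1/7, 1/8, …
f+g: L₀ = lclm(L_f,L_g), ord ≤ 2+2.
L = (20 + 16·x + 8·x^2)·Dx + (12 + 28·x + 24·x^2 + 8·x^3)·Dx^2 + (5 + 4·x + 2·x^2)·Dx^3 + (3 + 7·x + 6·x^2 + 2·x^3)·Dx^4  (order 4).
h: a_k = 0, 5, 1/2, -13/3, 1/4, 3/5, 1/6, -23/105, 1/8, …
ICs: h(0) = 0, h′(0) = 5, h′′(0) = 1, h′′′(0) = -26.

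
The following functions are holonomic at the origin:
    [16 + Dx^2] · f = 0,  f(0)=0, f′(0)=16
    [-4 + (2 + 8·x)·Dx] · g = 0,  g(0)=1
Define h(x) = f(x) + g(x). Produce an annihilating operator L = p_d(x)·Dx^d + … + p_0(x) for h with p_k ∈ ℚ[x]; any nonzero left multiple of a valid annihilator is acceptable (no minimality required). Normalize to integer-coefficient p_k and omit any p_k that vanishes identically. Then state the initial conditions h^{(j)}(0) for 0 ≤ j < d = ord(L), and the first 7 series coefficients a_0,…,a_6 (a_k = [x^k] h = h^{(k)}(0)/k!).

L = (-224 - 1024·x - 2048·x^2) + (48 + 704·x + 3072·x^2 + 4096·x^3)·Dx + (-14 - 64·x - 128·x^2)·Dx^2 + (3 + 44·x + 192·x^2 + 256·x^3)·Dx^3  (order 3).
h: a_k = 1, 18, -2, -116/3, -10, 932/15, -84, …
ICs: h(0) = 1, h′(0) = 18, h′′(0) = -4.

f: a_k = 0, 16, 0, -128/3, 0, 512/15, 0, …
g: a_k = 1, 2, -2, 4, -10, 28, -84, …
Weyl lclm of L_f,L_g ⇒ L₀ (ord ≤ 3).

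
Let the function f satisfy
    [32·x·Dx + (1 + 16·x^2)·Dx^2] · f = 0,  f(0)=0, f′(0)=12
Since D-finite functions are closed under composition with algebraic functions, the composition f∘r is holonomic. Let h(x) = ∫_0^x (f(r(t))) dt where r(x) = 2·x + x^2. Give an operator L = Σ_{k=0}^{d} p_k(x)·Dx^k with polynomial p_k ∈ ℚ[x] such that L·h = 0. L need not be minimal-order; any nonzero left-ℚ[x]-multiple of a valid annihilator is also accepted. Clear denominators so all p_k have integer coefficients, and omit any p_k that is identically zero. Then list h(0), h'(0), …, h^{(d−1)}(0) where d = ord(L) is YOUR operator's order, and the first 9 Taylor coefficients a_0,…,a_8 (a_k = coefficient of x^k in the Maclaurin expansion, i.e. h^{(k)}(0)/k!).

L = (-1 + 128·x + 256·x^2 + 192·x^3 + 48·x^4)·Dx^2 + (1 + x + 64·x^2 + 128·x^3 + 80·x^4 + 16·x^5)·Dx^3  (order 3).
h: a_k = 0, 0, 12, 4, -128, -768/5, 16064/5, 49088/7, -743424/7, …
ICs: h(0) = 0, h′(0) = 0, h′′(0) = 24.

f: a_k = 0, 12, 0, -64, 0, 3072/5, 0, -49152/7, 0, …
L₀ from L_f via x↦r, Dx↦r'^{-1}Dx.
∫: right-multiply L₀ by Dx.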